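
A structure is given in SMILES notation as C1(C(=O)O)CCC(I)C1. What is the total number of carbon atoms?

Atom tally by fragment:
  cyclopentane ring core → C:5 H:10
  (− 2 ring H displaced by substituents)
  + COOH → C:1 H:1 O:2
  + I → I:1
Element totals:
  C: 6
  H: 9
  I: 1
  O: 2

6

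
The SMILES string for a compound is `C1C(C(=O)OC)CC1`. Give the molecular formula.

C6H10O2

Atom tally by fragment:
  cyclobutane ring core → C:4 H:8
  (− 1 ring H displaced by substituents)
  + COOCH3 → C:2 H:3 O:2
Element totals:
  C: 6
  H: 10
  O: 2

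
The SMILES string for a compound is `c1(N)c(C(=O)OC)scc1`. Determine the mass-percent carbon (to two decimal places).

Atom tally by fragment:
  thiophene ring core → C:4 H:4 S:1
  (− 2 ring H displaced by substituents)
  + NH2 → N:1 H:2
  + COOCH3 → C:2 H:3 O:2
Element totals:
  C: 6
  H: 7
  N: 1
  O: 2
  S: 1
Molecular formula: C6H7NO2S.
Molar mass = 157.187 g/mol.
Mass from C: 6 × 12.011 = 72.066 g/mol.
%C = 72.066 / 157.187 × 100 = 45.85%.

45.85%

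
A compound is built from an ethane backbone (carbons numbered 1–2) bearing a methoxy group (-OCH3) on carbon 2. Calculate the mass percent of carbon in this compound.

59.96%

Atom tally by fragment:
  CH3 → C:1 H:3
  CH2OCH3 → C:2 H:5 O:1
Element totals:
  C: 3
  H: 8
  O: 1
Molecular formula: C3H8O.
Molar mass = 60.096 g/mol.
Mass from C: 3 × 12.011 = 36.033 g/mol.
%C = 36.033 / 60.096 × 100 = 59.96%.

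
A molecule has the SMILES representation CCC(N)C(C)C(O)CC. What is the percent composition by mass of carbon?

Atom tally by fragment:
  CH3 → C:1 H:3
  CH2 → C:1 H:2
  CH(NH2) → C:1 H:3 N:1
  CH(CH3) → C:2 H:4
  CH(OH) → C:1 H:2 O:1
  CH2 → C:1 H:2
  CH3 → C:1 H:3
Element totals:
  C: 8
  H: 19
  N: 1
  O: 1
Molecular formula: C8H19NO.
Molar mass = 145.246 g/mol.
Mass from C: 8 × 12.011 = 96.088 g/mol.
%C = 96.088 / 145.246 × 100 = 66.16%.

66.16%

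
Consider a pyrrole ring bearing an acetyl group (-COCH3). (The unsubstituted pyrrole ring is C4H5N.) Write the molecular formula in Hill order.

C6H7NO

Atom tally by fragment:
  pyrrole ring core → C:4 H:5 N:1
  (− 1 ring H displaced by substituents)
  + COCH3 → C:2 H:3 O:1
Element totals:
  C: 6
  H: 7
  N: 1
  O: 1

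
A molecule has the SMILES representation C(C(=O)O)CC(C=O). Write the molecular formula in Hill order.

C5H8O3

Atom tally by fragment:
  HOOCCH2 → C:2 H:3 O:2
  CH2 → C:1 H:2
  CH2CHO → C:2 H:3 O:1
Element totals:
  C: 5
  H: 8
  O: 3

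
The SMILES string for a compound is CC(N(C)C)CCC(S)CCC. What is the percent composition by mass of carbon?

Atom tally by fragment:
  CH3 → C:1 H:3
  CH(N(CH3)2) → C:3 H:7 N:1
  CH2 → C:1 H:2
  CH2 → C:1 H:2
  CH(SH) → C:1 H:2 S:1
  CH2 → C:1 H:2
  CH2 → C:1 H:2
  CH3 → C:1 H:3
Element totals:
  C: 10
  H: 23
  N: 1
  S: 1
Molecular formula: C10H23NS.
Molar mass = 189.361 g/mol.
Mass from C: 10 × 12.011 = 120.110 g/mol.
%C = 120.110 / 189.361 × 100 = 63.43%.

63.43%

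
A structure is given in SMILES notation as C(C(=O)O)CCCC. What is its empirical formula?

Atom tally by fragment:
  HOOCCH2 → C:2 H:3 O:2
  CH2 → C:1 H:2
  CH2 → C:1 H:2
  CH2 → C:1 H:2
  CH3 → C:1 H:3
Element totals:
  C: 6
  H: 12
  O: 2
Molecular formula: C6H12O2.
gcd of subscripts = 2; dividing each by 2:
  C: 6/2 = 3
  H: 12/2 = 6
  O: 2/2 = 1

C3H6O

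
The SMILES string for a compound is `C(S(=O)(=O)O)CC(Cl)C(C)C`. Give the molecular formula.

C6H13ClO3S

Atom tally by fragment:
  HO3SCH2 → C:1 H:3 S:1 O:3
  CH2 → C:1 H:2
  CH(Cl) → C:1 H:1 Cl:1
  CH(CH3) → C:2 H:4
  CH3 → C:1 H:3
Element totals:
  C: 6
  H: 13
  Cl: 1
  O: 3
  S: 1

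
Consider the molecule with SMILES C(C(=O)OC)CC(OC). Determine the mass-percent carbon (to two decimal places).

54.53%

Atom tally by fragment:
  CH3OOCCH2 → C:3 H:5 O:2
  CH2 → C:1 H:2
  CH2OCH3 → C:2 H:5 O:1
Element totals:
  C: 6
  H: 12
  O: 3
Molecular formula: C6H12O3.
Molar mass = 132.159 g/mol.
Mass from C: 6 × 12.011 = 72.066 g/mol.
%C = 72.066 / 132.159 × 100 = 54.53%.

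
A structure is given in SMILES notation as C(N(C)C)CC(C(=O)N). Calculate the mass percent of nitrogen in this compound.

21.52%

Atom tally by fragment:
  (CH3)2NCH2 → C:3 H:8 N:1
  CH2 → C:1 H:2
  CH2CONH2 → C:2 H:4 O:1 N:1
Element totals:
  C: 6
  H: 14
  N: 2
  O: 1
Molecular formula: C6H14N2O.
Molar mass = 130.191 g/mol.
Mass from N: 2 × 14.007 = 28.014 g/mol.
%N = 28.014 / 130.191 × 100 = 21.52%.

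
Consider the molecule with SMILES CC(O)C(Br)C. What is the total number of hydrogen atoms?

Atom tally by fragment:
  CH3 → C:1 H:3
  CH(OH) → C:1 H:2 O:1
  CH(Br) → C:1 H:1 Br:1
  CH3 → C:1 H:3
Element totals:
  C: 4
  H: 9
  Br: 1
  O: 1

9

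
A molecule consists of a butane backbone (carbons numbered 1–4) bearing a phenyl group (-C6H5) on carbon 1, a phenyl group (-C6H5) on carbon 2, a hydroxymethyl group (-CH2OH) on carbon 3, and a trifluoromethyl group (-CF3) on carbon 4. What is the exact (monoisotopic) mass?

308.1388

Atom tally by fragment:
  C6H5CH2 → C:7 H:7
  CH(C6H5) → C:7 H:6
  CH(CH2OH) → C:2 H:4 O:1
  CH2CF3 → C:2 H:2 F:3
Element totals:
  C: 18
  H: 19
  F: 3
  O: 1
Molecular formula: C18H19F3O.
  M = 18(12.0) + 19(1.007825) + 3(18.998403) + 15.994915
    = 216.000000 + 19.148675 + 56.995209 + 15.994915 = 308.138799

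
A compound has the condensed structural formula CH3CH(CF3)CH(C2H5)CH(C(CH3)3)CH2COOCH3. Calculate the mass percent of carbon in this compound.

Atom tally by fragment:
  CH3 → C:1 H:3
  CH(CF3) → C:2 H:1 F:3
  CH(C2H5) → C:3 H:6
  CH(C(CH3)3) → C:5 H:10
  CH2COOCH3 → C:3 H:5 O:2
Element totals:
  C: 14
  H: 25
  F: 3
  O: 2
Molecular formula: C14H25F3O2.
Molar mass = 282.346 g/mol.
Mass from C: 14 × 12.011 = 168.154 g/mol.
%C = 168.154 / 282.346 × 100 = 59.56%.

59.56%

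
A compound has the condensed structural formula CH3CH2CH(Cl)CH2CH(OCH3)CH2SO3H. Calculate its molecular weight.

230.70 g/mol

Atom tally by fragment:
  CH3 → C:1 H:3
  CH2 → C:1 H:2
  CH(Cl) → C:1 H:1 Cl:1
  CH2 → C:1 H:2
  CH(OCH3) → C:2 H:4 O:1
  CH2SO3H → C:1 H:3 S:1 O:3
Element totals:
  C: 7
  H: 15
  Cl: 1
  O: 4
  S: 1
Molecular formula: C7H15ClO4S.
  M = 7(12.011) + 15(1.008) + 35.45 + 4(15.999) + 32.06
    = 84.077 + 15.120 + 35.450 + 63.996 + 32.060 = 230.703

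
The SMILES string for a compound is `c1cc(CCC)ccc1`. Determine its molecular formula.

Atom tally by fragment:
  benzene ring core → C:6 H:6
  (− 1 ring H displaced by substituents)
  + CH2CH2CH3 → C:3 H:7
Element totals:
  C: 9
  H: 12

C9H12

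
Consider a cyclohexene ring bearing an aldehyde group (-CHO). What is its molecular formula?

Atom tally by fragment:
  cyclohexene ring core → C:6 H:10
  (− 1 ring H displaced by substituents)
  + CHO → C:1 H:1 O:1
Element totals:
  C: 7
  H: 10
  O: 1

C7H10O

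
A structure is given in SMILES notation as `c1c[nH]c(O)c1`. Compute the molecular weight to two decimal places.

Atom tally by fragment:
  pyrrole ring core → C:4 H:5 N:1
  (− 1 ring H displaced by substituents)
  + OH → O:1 H:1
Element totals:
  C: 4
  H: 5
  N: 1
  O: 1
Molecular formula: C4H5NO.
  M = 4(12.011) + 5(1.008) + 14.007 + 15.999
    = 48.044 + 5.040 + 14.007 + 15.999 = 83.090

83.09 g/mol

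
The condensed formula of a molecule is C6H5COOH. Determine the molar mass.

Atom tally by fragment:
  benzene ring core → C:6 H:6
  (− 1 ring H displaced by substituents)
  + COOH → C:1 H:1 O:2
Element totals:
  C: 7
  H: 6
  O: 2
Molecular formula: C7H6O2.
  M = 7(12.011) + 6(1.008) + 2(15.999)
    = 84.077 + 6.048 + 31.998 = 122.123

122.12 g/mol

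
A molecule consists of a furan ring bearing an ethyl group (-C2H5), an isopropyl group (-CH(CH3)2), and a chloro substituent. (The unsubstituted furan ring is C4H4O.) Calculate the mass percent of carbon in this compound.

62.61%

Atom tally by fragment:
  furan ring core → C:4 H:4 O:1
  (− 3 ring H displaced by substituents)
  + C2H5 → C:2 H:5
  + CH(CH3)2 → C:3 H:7
  + Cl → Cl:1
Element totals:
  C: 9
  H: 13
  Cl: 1
  O: 1
Molecular formula: C9H13ClO.
Molar mass = 172.652 g/mol.
Mass from C: 9 × 12.011 = 108.099 g/mol.
%C = 108.099 / 172.652 × 100 = 62.61%.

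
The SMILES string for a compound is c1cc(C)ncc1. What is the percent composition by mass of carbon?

Atom tally by fragment:
  pyridine ring core → C:5 H:5 N:1
  (− 1 ring H displaced by substituents)
  + CH3 → C:1 H:3
Element totals:
  C: 6
  H: 7
  N: 1
Molecular formula: C6H7N.
Molar mass = 93.129 g/mol.
Mass from C: 6 × 12.011 = 72.066 g/mol.
%C = 72.066 / 93.129 × 100 = 77.38%.

77.38%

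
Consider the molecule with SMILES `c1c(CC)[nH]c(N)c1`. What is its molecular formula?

Atom tally by fragment:
  pyrrole ring core → C:4 H:5 N:1
  (− 2 ring H displaced by substituents)
  + C2H5 → C:2 H:5
  + NH2 → N:1 H:2
Element totals:
  C: 6
  H: 10
  N: 2

C6H10N2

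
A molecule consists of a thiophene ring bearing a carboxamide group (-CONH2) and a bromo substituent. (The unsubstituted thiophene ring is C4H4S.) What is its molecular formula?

C5H4BrNOS

Atom tally by fragment:
  thiophene ring core → C:4 H:4 S:1
  (− 2 ring H displaced by substituents)
  + CONH2 → C:1 H:2 O:1 N:1
  + Br → Br:1
Element totals:
  C: 5
  H: 4
  Br: 1
  N: 1
  O: 1
  S: 1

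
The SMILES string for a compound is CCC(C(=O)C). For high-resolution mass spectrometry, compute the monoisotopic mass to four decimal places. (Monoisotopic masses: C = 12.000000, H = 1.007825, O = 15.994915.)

Atom tally by fragment:
  CH3 → C:1 H:3
  CH2 → C:1 H:2
  CH2COCH3 → C:3 H:5 O:1
Element totals:
  C: 5
  H: 10
  O: 1
Molecular formula: C5H10O.
  M = 5(12.0) + 10(1.007825) + 15.994915
    = 60.000000 + 10.078250 + 15.994915 = 86.073165

86.0732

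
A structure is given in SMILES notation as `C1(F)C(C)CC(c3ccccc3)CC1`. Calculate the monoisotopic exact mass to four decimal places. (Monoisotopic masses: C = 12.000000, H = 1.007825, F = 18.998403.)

Atom tally by fragment:
  cyclohexane ring core → C:6 H:12
  (− 3 ring H displaced by substituents)
  + F → F:1
  + CH3 → C:1 H:3
  + C6H5 → C:6 H:5
Element totals:
  C: 13
  H: 17
  F: 1
Molecular formula: C13H17F.
  M = 13(12.0) + 17(1.007825) + 18.998403
    = 156.000000 + 17.133025 + 18.998403 = 192.131428

192.1314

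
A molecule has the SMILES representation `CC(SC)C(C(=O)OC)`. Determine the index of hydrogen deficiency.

Atom tally by fragment:
  CH3 → C:1 H:3
  CH(SCH3) → C:2 H:4 S:1
  CH2COOCH3 → C:3 H:5 O:2
Element totals:
  C: 6
  H: 12
  O: 2
  S: 1
Molecular formula: C6H12O2S.
DoU = (2C + 2 + N − H − X) / 2 = (2·6 + 2 + 0 − 12 − 0) / 2 = 1.

1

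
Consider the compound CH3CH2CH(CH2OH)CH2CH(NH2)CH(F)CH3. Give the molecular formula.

C8H18FNO

Atom tally by fragment:
  CH3 → C:1 H:3
  CH2 → C:1 H:2
  CH(CH2OH) → C:2 H:4 O:1
  CH2 → C:1 H:2
  CH(NH2) → C:1 H:3 N:1
  CH(F) → C:1 H:1 F:1
  CH3 → C:1 H:3
Element totals:
  C: 8
  H: 18
  F: 1
  N: 1
  O: 1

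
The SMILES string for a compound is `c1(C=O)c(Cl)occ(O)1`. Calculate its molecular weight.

Atom tally by fragment:
  furan ring core → C:4 H:4 O:1
  (− 3 ring H displaced by substituents)
  + CHO → C:1 H:1 O:1
  + Cl → Cl:1
  + OH → O:1 H:1
Element totals:
  C: 5
  H: 3
  Cl: 1
  O: 3
Molecular formula: C5H3ClO3.
  M = 5(12.011) + 3(1.008) + 35.45 + 3(15.999)
    = 60.055 + 3.024 + 35.450 + 47.997 = 146.526

146.53 g/mol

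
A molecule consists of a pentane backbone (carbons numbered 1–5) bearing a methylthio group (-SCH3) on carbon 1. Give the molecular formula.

C6H14S

Atom tally by fragment:
  CH3SCH2 → C:2 H:5 S:1
  CH2 → C:1 H:2
  CH2 → C:1 H:2
  CH2 → C:1 H:2
  CH3 → C:1 H:3
Element totals:
  C: 6
  H: 14
  S: 1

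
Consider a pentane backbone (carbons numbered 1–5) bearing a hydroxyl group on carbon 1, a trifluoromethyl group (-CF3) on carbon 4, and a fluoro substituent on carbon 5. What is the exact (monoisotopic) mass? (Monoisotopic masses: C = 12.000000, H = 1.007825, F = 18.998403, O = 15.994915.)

174.0668

Atom tally by fragment:
  HOCH2 → C:1 H:3 O:1
  CH2 → C:1 H:2
  CH2 → C:1 H:2
  CH(CF3) → C:2 H:1 F:3
  CH2F → C:1 H:2 F:1
Element totals:
  C: 6
  H: 10
  F: 4
  O: 1
Molecular formula: C6H10F4O.
  M = 6(12.0) + 10(1.007825) + 4(18.998403) + 15.994915
    = 72.000000 + 10.078250 + 75.993612 + 15.994915 = 174.066777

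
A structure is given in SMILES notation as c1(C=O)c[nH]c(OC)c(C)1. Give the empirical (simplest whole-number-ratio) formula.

Atom tally by fragment:
  pyrrole ring core → C:4 H:5 N:1
  (− 3 ring H displaced by substituents)
  + CHO → C:1 H:1 O:1
  + OCH3 → C:1 H:3 O:1
  + CH3 → C:1 H:3
Element totals:
  C: 7
  H: 9
  N: 1
  O: 2
Molecular formula: C7H9NO2.
gcd of subscripts (7, 9, 1, 2) = 1, so the empirical formula equals the molecular formula.

C7H9NO2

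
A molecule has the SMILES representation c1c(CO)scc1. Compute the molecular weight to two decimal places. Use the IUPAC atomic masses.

Atom tally by fragment:
  thiophene ring core → C:4 H:4 S:1
  (− 1 ring H displaced by substituents)
  + CH2OH → C:1 H:3 O:1
Element totals:
  C: 5
  H: 6
  O: 1
  S: 1
Molecular formula: C5H6OS.
  M = 5(12.011) + 6(1.008) + 15.999 + 32.06
    = 60.055 + 6.048 + 15.999 + 32.060 = 114.162

114.16 g/mol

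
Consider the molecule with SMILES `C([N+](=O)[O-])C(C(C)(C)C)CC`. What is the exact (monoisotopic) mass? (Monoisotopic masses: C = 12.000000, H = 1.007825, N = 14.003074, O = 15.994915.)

Atom tally by fragment:
  O2NCH2 → C:1 H:2 N:1 O:2
  CH(C(CH3)3) → C:5 H:10
  CH2 → C:1 H:2
  CH3 → C:1 H:3
Element totals:
  C: 8
  H: 17
  N: 1
  O: 2
Molecular formula: C8H17NO2.
  M = 8(12.0) + 17(1.007825) + 14.003074 + 2(15.994915)
    = 96.000000 + 17.133025 + 14.003074 + 31.989830 = 159.125929

159.1259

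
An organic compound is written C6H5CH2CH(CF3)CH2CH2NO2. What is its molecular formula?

C11H12F3NO2

Atom tally by fragment:
  C6H5CH2 → C:7 H:7
  CH(CF3) → C:2 H:1 F:3
  CH2 → C:1 H:2
  CH2NO2 → C:1 H:2 N:1 O:2
Element totals:
  C: 11
  H: 12
  F: 3
  N: 1
  O: 2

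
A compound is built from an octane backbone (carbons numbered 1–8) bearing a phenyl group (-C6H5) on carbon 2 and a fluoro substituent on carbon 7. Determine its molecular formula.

Atom tally by fragment:
  CH3 → C:1 H:3
  CH(C6H5) → C:7 H:6
  CH2 → C:1 H:2
  CH2 → C:1 H:2
  CH2 → C:1 H:2
  CH2 → C:1 H:2
  CH(F) → C:1 H:1 F:1
  CH3 → C:1 H:3
Element totals:
  C: 14
  H: 21
  F: 1

C14H21F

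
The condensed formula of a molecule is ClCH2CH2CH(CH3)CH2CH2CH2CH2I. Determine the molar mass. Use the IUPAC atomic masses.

274.57 g/mol

Atom tally by fragment:
  ClCH2 → C:1 H:2 Cl:1
  CH2 → C:1 H:2
  CH(CH3) → C:2 H:4
  CH2 → C:1 H:2
  CH2 → C:1 H:2
  CH2 → C:1 H:2
  CH2I → C:1 H:2 I:1
Element totals:
  C: 8
  H: 16
  Cl: 1
  I: 1
Molecular formula: C8H16ClI.
  M = 8(12.011) + 16(1.008) + 35.45 + 126.904
    = 96.088 + 16.128 + 35.450 + 126.904 = 274.570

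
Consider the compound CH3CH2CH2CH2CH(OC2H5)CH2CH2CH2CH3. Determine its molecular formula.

C11H24O

Atom tally by fragment:
  CH3 → C:1 H:3
  CH2 → C:1 H:2
  CH2 → C:1 H:2
  CH2 → C:1 H:2
  CH(OC2H5) → C:3 H:6 O:1
  CH2 → C:1 H:2
  CH2 → C:1 H:2
  CH2 → C:1 H:2
  CH3 → C:1 H:3
Element totals:
  C: 11
  H: 24
  O: 1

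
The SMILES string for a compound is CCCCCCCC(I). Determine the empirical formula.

C8H17I

Atom tally by fragment:
  CH3 → C:1 H:3
  CH2 → C:1 H:2
  CH2 → C:1 H:2
  CH2 → C:1 H:2
  CH2 → C:1 H:2
  CH2 → C:1 H:2
  CH2 → C:1 H:2
  CH2I → C:1 H:2 I:1
Element totals:
  C: 8
  H: 17
  I: 1
Molecular formula: C8H17I.
gcd of subscripts (8, 17, 1) = 1, so the empirical formula equals the molecular formula.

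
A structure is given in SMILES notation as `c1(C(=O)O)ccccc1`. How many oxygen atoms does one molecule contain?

2

Atom tally by fragment:
  benzene ring core → C:6 H:6
  (− 1 ring H displaced by substituents)
  + COOH → C:1 H:1 O:2
Element totals:
  C: 7
  H: 6
  O: 2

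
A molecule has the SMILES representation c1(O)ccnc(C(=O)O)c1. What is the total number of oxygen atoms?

3

Atom tally by fragment:
  pyridine ring core → C:5 H:5 N:1
  (− 2 ring H displaced by substituents)
  + OH → O:1 H:1
  + COOH → C:1 H:1 O:2
Element totals:
  C: 6
  H: 5
  N: 1
  O: 3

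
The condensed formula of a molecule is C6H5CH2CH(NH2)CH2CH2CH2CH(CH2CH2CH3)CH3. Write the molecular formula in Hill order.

C16H27N

Element totals:
  C: 16
  H: 27
  N: 1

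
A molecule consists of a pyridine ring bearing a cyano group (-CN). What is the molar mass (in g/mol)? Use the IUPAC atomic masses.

104.11 g/mol

Atom tally by fragment:
  pyridine ring core → C:5 H:5 N:1
  (− 1 ring H displaced by substituents)
  + CN → C:1 N:1
Element totals:
  C: 6
  H: 4
  N: 2
Molecular formula: C6H4N2.
  M = 6(12.011) + 4(1.008) + 2(14.007)
    = 72.066 + 4.032 + 28.014 = 104.112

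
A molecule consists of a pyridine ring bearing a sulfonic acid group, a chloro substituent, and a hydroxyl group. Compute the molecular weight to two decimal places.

209.60 g/mol

Atom tally by fragment:
  pyridine ring core → C:5 H:5 N:1
  (− 3 ring H displaced by substituents)
  + SO3H → S:1 O:3 H:1
  + Cl → Cl:1
  + OH → O:1 H:1
Element totals:
  C: 5
  H: 4
  Cl: 1
  N: 1
  O: 4
  S: 1
Molecular formula: C5H4ClNO4S.
  M = 5(12.011) + 4(1.008) + 35.45 + 14.007 + 4(15.999) + 32.06
    = 60.055 + 4.032 + 35.450 + 14.007 + 63.996 + 32.060 = 209.600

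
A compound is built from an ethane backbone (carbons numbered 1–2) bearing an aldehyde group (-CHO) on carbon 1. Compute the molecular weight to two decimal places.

58.08 g/mol

Atom tally by fragment:
  OHCCH2 → C:2 H:3 O:1
  CH3 → C:1 H:3
Element totals:
  C: 3
  H: 6
  O: 1
Molecular formula: C3H6O.
  M = 3(12.011) + 6(1.008) + 15.999
    = 36.033 + 6.048 + 15.999 = 58.080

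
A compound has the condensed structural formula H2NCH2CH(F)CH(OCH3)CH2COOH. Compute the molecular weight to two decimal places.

165.16 g/mol

Atom tally by fragment:
  H2NCH2 → C:1 H:4 N:1
  CH(F) → C:1 H:1 F:1
  CH(OCH3) → C:2 H:4 O:1
  CH2COOH → C:2 H:3 O:2
Element totals:
  C: 6
  H: 12
  F: 1
  N: 1
  O: 3
Molecular formula: C6H12FNO3.
  M = 6(12.011) + 12(1.008) + 18.998 + 14.007 + 3(15.999)
    = 72.066 + 12.096 + 18.998 + 14.007 + 47.997 = 165.164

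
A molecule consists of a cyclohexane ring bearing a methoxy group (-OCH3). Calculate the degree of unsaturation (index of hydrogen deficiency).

1

Atom tally by fragment:
  cyclohexane ring core → C:6 H:12
  (− 1 ring H displaced by substituents)
  + OCH3 → C:1 H:3 O:1
Element totals:
  C: 7
  H: 14
  O: 1
Molecular formula: C7H14O.
DoU = (2C + 2 + N − H − X) / 2 = (2·7 + 2 + 0 − 14 − 0) / 2 = 1.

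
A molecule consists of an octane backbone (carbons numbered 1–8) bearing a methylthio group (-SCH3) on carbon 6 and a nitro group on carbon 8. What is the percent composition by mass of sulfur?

15.61%

Atom tally by fragment:
  CH3 → C:1 H:3
  CH2 → C:1 H:2
  CH2 → C:1 H:2
  CH2 → C:1 H:2
  CH2 → C:1 H:2
  CH(SCH3) → C:2 H:4 S:1
  CH2 → C:1 H:2
  CH2NO2 → C:1 H:2 N:1 O:2
Element totals:
  C: 9
  H: 19
  N: 1
  O: 2
  S: 1
Molecular formula: C9H19NO2S.
Molar mass = 205.316 g/mol.
Mass from S: 1 × 32.06 = 32.060 g/mol.
%S = 32.060 / 205.316 × 100 = 15.61%.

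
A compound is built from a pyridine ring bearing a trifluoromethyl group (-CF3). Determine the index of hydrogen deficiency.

4

Atom tally by fragment:
  pyridine ring core → C:5 H:5 N:1
  (− 1 ring H displaced by substituents)
  + CF3 → C:1 F:3
Element totals:
  C: 6
  H: 4
  F: 3
  N: 1
Molecular formula: C6H4F3N.
DoU = (2C + 2 + N − H − X) / 2 = (2·6 + 2 + 1 − 4 − 3) / 2 = 4.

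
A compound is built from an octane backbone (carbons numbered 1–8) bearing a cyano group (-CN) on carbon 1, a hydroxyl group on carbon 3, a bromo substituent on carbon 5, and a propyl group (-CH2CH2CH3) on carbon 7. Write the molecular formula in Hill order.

Atom tally by fragment:
  NCCH2 → C:2 H:2 N:1
  CH2 → C:1 H:2
  CH(OH) → C:1 H:2 O:1
  CH2 → C:1 H:2
  CH(Br) → C:1 H:1 Br:1
  CH2 → C:1 H:2
  CH(CH2CH2CH3) → C:4 H:8
  CH3 → C:1 H:3
Element totals:
  C: 12
  H: 22
  Br: 1
  N: 1
  O: 1

C12H22BrNO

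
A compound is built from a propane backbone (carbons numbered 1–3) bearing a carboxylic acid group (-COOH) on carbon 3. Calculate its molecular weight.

88.11 g/mol

Atom tally by fragment:
  CH3 → C:1 H:3
  CH2 → C:1 H:2
  CH2COOH → C:2 H:3 O:2
Element totals:
  C: 4
  H: 8
  O: 2
Molecular formula: C4H8O2.
  M = 4(12.011) + 8(1.008) + 2(15.999)
    = 48.044 + 8.064 + 31.998 = 88.106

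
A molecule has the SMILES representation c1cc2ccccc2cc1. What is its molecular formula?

Atom tally by fragment:
  naphthalene ring system core → C:10 H:8
Element totals:
  C: 10
  H: 8

C10H8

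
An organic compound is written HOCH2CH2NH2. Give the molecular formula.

C2H7NO

Element totals:
  C: 2
  H: 7
  N: 1
  O: 1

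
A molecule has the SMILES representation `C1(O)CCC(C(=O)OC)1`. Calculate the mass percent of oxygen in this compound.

36.88%

Atom tally by fragment:
  cyclobutane ring core → C:4 H:8
  (− 2 ring H displaced by substituents)
  + OH → O:1 H:1
  + COOCH3 → C:2 H:3 O:2
Element totals:
  C: 6
  H: 10
  O: 3
Molecular formula: C6H10O3.
Molar mass = 130.143 g/mol.
Mass from O: 3 × 15.999 = 47.997 g/mol.
%O = 47.997 / 130.143 × 100 = 36.88%.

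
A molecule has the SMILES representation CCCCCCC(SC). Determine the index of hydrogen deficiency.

0

Atom tally by fragment:
  CH3 → C:1 H:3
  CH2 → C:1 H:2
  CH2 → C:1 H:2
  CH2 → C:1 H:2
  CH2 → C:1 H:2
  CH2 → C:1 H:2
  CH2SCH3 → C:2 H:5 S:1
Element totals:
  C: 8
  H: 18
  S: 1
Molecular formula: C8H18S.
DoU = (2C + 2 + N − H − X) / 2 = (2·8 + 2 + 0 − 18 − 0) / 2 = 0.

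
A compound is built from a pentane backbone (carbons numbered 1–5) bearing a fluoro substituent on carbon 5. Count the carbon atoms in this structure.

5

Atom tally by fragment:
  CH3 → C:1 H:3
  CH2 → C:1 H:2
  CH2 → C:1 H:2
  CH2 → C:1 H:2
  CH2F → C:1 H:2 F:1
Element totals:
  C: 5
  H: 11
  F: 1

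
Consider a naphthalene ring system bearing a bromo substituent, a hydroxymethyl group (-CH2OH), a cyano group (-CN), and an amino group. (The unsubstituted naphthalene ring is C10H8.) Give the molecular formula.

C12H9BrN2O

Atom tally by fragment:
  naphthalene ring system core → C:10 H:8
  (− 4 ring H displaced by substituents)
  + Br → Br:1
  + CH2OH → C:1 H:3 O:1
  + CN → C:1 N:1
  + NH2 → N:1 H:2
Element totals:
  C: 12
  H: 9
  Br: 1
  N: 2
  O: 1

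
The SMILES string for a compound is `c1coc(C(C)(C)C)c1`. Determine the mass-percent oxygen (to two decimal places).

12.88%

Atom tally by fragment:
  furan ring core → C:4 H:4 O:1
  (− 1 ring H displaced by substituents)
  + C(CH3)3 → C:4 H:9
Element totals:
  C: 8
  H: 12
  O: 1
Molecular formula: C8H12O.
Molar mass = 124.183 g/mol.
Mass from O: 1 × 15.999 = 15.999 g/mol.
%O = 15.999 / 124.183 × 100 = 12.88%.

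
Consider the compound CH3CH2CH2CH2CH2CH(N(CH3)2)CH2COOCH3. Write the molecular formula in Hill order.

Element totals:
  C: 11
  H: 23
  N: 1
  O: 2

C11H23NO2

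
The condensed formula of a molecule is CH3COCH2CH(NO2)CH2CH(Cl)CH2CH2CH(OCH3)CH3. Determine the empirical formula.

C11H20ClNO4

Atom tally by fragment:
  CH3COCH2 → C:3 H:5 O:1
  CH(NO2) → C:1 H:1 N:1 O:2
  CH2 → C:1 H:2
  CH(Cl) → C:1 H:1 Cl:1
  CH2 → C:1 H:2
  CH2 → C:1 H:2
  CH(OCH3) → C:2 H:4 O:1
  CH3 → C:1 H:3
Element totals:
  C: 11
  H: 20
  Cl: 1
  N: 1
  O: 4
Molecular formula: C11H20ClNO4.
gcd of subscripts (11, 1, 20, 1, 4) = 1, so the empirical formula equals the molecular formula.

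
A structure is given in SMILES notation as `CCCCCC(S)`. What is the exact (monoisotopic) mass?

Atom tally by fragment:
  CH3 → C:1 H:3
  CH2 → C:1 H:2
  CH2 → C:1 H:2
  CH2 → C:1 H:2
  CH2 → C:1 H:2
  CH2SH → C:1 H:3 S:1
Element totals:
  C: 6
  H: 14
  S: 1
Molecular formula: C6H14S.
  M = 6(12.0) + 14(1.007825) + 31.972071
    = 72.000000 + 14.109550 + 31.972071 = 118.081621

118.0816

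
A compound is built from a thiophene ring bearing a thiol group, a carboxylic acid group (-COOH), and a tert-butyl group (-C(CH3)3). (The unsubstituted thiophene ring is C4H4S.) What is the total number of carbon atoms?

Atom tally by fragment:
  thiophene ring core → C:4 H:4 S:1
  (− 3 ring H displaced by substituents)
  + SH → S:1 H:1
  + COOH → C:1 H:1 O:2
  + C(CH3)3 → C:4 H:9
Element totals:
  C: 9
  H: 12
  O: 2
  S: 2

9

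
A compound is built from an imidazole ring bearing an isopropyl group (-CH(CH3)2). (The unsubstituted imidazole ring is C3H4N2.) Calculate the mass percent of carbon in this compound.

Atom tally by fragment:
  imidazole ring core → C:3 H:4 N:2
  (− 1 ring H displaced by substituents)
  + CH(CH3)2 → C:3 H:7
Element totals:
  C: 6
  H: 10
  N: 2
Molecular formula: C6H10N2.
Molar mass = 110.160 g/mol.
Mass from C: 6 × 12.011 = 72.066 g/mol.
%C = 72.066 / 110.160 × 100 = 65.42%.

65.42%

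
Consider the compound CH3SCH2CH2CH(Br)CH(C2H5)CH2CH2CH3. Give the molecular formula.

Atom tally by fragment:
  CH3SCH2 → C:2 H:5 S:1
  CH2 → C:1 H:2
  CH(Br) → C:1 H:1 Br:1
  CH(C2H5) → C:3 H:6
  CH2 → C:1 H:2
  CH2 → C:1 H:2
  CH3 → C:1 H:3
Element totals:
  C: 10
  H: 21
  Br: 1
  S: 1

C10H21BrS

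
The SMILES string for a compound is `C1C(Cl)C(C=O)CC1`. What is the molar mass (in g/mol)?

132.59 g/mol

Atom tally by fragment:
  cyclopentane ring core → C:5 H:10
  (− 2 ring H displaced by substituents)
  + Cl → Cl:1
  + CHO → C:1 H:1 O:1
Element totals:
  C: 6
  H: 9
  Cl: 1
  O: 1
Molecular formula: C6H9ClO.
  M = 6(12.011) + 9(1.008) + 35.45 + 15.999
    = 72.066 + 9.072 + 35.450 + 15.999 = 132.587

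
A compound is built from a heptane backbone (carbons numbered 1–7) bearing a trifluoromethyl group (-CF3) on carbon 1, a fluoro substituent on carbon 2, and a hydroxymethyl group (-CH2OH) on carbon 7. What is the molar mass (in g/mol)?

Atom tally by fragment:
  F3CCH2 → C:2 H:2 F:3
  CH(F) → C:1 H:1 F:1
  CH2 → C:1 H:2
  CH2 → C:1 H:2
  CH2 → C:1 H:2
  CH2 → C:1 H:2
  CH2CH2OH → C:2 H:5 O:1
Element totals:
  C: 9
  H: 16
  F: 4
  O: 1
Molecular formula: C9H16F4O.
  M = 9(12.011) + 16(1.008) + 4(18.998) + 15.999
    = 108.099 + 16.128 + 75.992 + 15.999 = 216.218

216.22 g/mol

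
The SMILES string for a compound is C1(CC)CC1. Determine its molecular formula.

Atom tally by fragment:
  cyclopropane ring core → C:3 H:6
  (− 1 ring H displaced by substituents)
  + C2H5 → C:2 H:5
Element totals:
  C: 5
  H: 10

C5H10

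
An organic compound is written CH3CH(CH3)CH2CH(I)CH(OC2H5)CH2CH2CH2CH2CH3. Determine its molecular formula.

C13H27IO

Element totals:
  C: 13
  H: 27
  I: 1
  O: 1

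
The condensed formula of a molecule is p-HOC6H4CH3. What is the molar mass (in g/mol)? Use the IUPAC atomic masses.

Element totals:
  C: 7
  H: 8
  O: 1
Molecular formula: C7H8O.
  M = 7(12.011) + 8(1.008) + 15.999
    = 84.077 + 8.064 + 15.999 = 108.140

108.14 g/mol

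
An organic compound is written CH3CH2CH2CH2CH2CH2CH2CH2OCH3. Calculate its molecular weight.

144.26 g/mol

Atom tally by fragment:
  CH3 → C:1 H:3
  CH2 → C:1 H:2
  CH2 → C:1 H:2
  CH2 → C:1 H:2
  CH2 → C:1 H:2
  CH2 → C:1 H:2
  CH2 → C:1 H:2
  CH2OCH3 → C:2 H:5 O:1
Element totals:
  C: 9
  H: 20
  O: 1
Molecular formula: C9H20O.
  M = 9(12.011) + 20(1.008) + 15.999
    = 108.099 + 20.160 + 15.999 = 144.258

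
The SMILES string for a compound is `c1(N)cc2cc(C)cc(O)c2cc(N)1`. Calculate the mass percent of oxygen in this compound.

Atom tally by fragment:
  naphthalene ring system core → C:10 H:8
  (− 4 ring H displaced by substituents)
  + NH2 → N:1 H:2
  + CH3 → C:1 H:3
  + OH → O:1 H:1
  + NH2 → N:1 H:2
Element totals:
  C: 11
  H: 12
  N: 2
  O: 1
Molecular formula: C11H12N2O.
Molar mass = 188.230 g/mol.
Mass from O: 1 × 15.999 = 15.999 g/mol.
%O = 15.999 / 188.230 × 100 = 8.50%.

8.50%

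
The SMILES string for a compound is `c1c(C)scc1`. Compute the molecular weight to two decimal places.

98.16 g/mol

Atom tally by fragment:
  thiophene ring core → C:4 H:4 S:1
  (− 1 ring H displaced by substituents)
  + CH3 → C:1 H:3
Element totals:
  C: 5
  H: 6
  S: 1
Molecular formula: C5H6S.
  M = 5(12.011) + 6(1.008) + 32.06
    = 60.055 + 6.048 + 32.060 = 98.163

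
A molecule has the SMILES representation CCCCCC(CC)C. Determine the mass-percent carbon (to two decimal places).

84.28%

Atom tally by fragment:
  CH3 → C:1 H:3
  CH2 → C:1 H:2
  CH2 → C:1 H:2
  CH2 → C:1 H:2
  CH2 → C:1 H:2
  CH(C2H5) → C:3 H:6
  CH3 → C:1 H:3
Element totals:
  C: 9
  H: 20
Molecular formula: C9H20.
Molar mass = 128.259 g/mol.
Mass from C: 9 × 12.011 = 108.099 g/mol.
%C = 108.099 / 128.259 × 100 = 84.28%.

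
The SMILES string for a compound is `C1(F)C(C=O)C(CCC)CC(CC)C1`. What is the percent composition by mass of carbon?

Atom tally by fragment:
  cyclohexane ring core → C:6 H:12
  (− 4 ring H displaced by substituents)
  + F → F:1
  + CHO → C:1 H:1 O:1
  + CH2CH2CH3 → C:3 H:7
  + C2H5 → C:2 H:5
Element totals:
  C: 12
  H: 21
  F: 1
  O: 1
Molecular formula: C12H21FO.
Molar mass = 200.297 g/mol.
Mass from C: 12 × 12.011 = 144.132 g/mol.
%C = 144.132 / 200.297 × 100 = 71.96%.

71.96%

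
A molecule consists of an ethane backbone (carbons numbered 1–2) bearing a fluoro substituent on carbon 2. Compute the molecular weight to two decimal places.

48.06 g/mol

Atom tally by fragment:
  CH3 → C:1 H:3
  CH2F → C:1 H:2 F:1
Element totals:
  C: 2
  H: 5
  F: 1
Molecular formula: C2H5F.
  M = 2(12.011) + 5(1.008) + 18.998
    = 24.022 + 5.040 + 18.998 = 48.060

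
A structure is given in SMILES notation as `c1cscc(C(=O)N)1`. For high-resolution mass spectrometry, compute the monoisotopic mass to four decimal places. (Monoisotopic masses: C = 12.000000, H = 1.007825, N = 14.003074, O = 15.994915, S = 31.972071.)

Atom tally by fragment:
  thiophene ring core → C:4 H:4 S:1
  (− 1 ring H displaced by substituents)
  + CONH2 → C:1 H:2 O:1 N:1
Element totals:
  C: 5
  H: 5
  N: 1
  O: 1
  S: 1
Molecular formula: C5H5NOS.
  M = 5(12.0) + 5(1.007825) + 14.003074 + 15.994915 + 31.972071
    = 60.000000 + 5.039125 + 14.003074 + 15.994915 + 31.972071 = 127.009185

127.0092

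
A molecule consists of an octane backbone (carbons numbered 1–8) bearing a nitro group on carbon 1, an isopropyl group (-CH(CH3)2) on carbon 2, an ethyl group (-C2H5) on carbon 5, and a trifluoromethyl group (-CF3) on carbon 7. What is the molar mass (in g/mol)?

297.36 g/mol

Atom tally by fragment:
  O2NCH2 → C:1 H:2 N:1 O:2
  CH(CH(CH3)2) → C:4 H:8
  CH2 → C:1 H:2
  CH2 → C:1 H:2
  CH(C2H5) → C:3 H:6
  CH2 → C:1 H:2
  CH(CF3) → C:2 H:1 F:3
  CH3 → C:1 H:3
Element totals:
  C: 14
  H: 26
  F: 3
  N: 1
  O: 2
Molecular formula: C14H26F3NO2.
  M = 14(12.011) + 26(1.008) + 3(18.998) + 14.007 + 2(15.999)
    = 168.154 + 26.208 + 56.994 + 14.007 + 31.998 = 297.361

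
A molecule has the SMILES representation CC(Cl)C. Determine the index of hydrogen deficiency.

Atom tally by fragment:
  CH3 → C:1 H:3
  CH(Cl) → C:1 H:1 Cl:1
  CH3 → C:1 H:3
Element totals:
  C: 3
  H: 7
  Cl: 1
Molecular formula: C3H7Cl.
DoU = (2C + 2 + N − H − X) / 2 = (2·3 + 2 + 0 − 7 − 1) / 2 = 0.

0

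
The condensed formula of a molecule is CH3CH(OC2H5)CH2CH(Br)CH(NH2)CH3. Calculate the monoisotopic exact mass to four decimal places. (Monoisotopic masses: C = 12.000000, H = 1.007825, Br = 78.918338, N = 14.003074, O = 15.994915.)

223.0572

Atom tally by fragment:
  CH3 → C:1 H:3
  CH(OC2H5) → C:3 H:6 O:1
  CH2 → C:1 H:2
  CH(Br) → C:1 H:1 Br:1
  CH(NH2) → C:1 H:3 N:1
  CH3 → C:1 H:3
Element totals:
  C: 8
  H: 18
  Br: 1
  N: 1
  O: 1
Molecular formula: C8H18BrNO.
  M = 8(12.0) + 18(1.007825) + 78.918338 + 14.003074 + 15.994915
    = 96.000000 + 18.140850 + 78.918338 + 14.003074 + 15.994915 = 223.057177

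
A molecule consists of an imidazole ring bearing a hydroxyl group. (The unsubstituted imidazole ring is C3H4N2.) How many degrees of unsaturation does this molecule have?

Atom tally by fragment:
  imidazole ring core → C:3 H:4 N:2
  (− 1 ring H displaced by substituents)
  + OH → O:1 H:1
Element totals:
  C: 3
  H: 4
  N: 2
  O: 1
Molecular formula: C3H4N2O.
DoU = (2C + 2 + N − H − X) / 2 = (2·3 + 2 + 2 − 4 − 0) / 2 = 3.

3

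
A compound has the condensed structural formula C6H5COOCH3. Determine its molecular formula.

C8H8O2

Element totals:
  C: 8
  H: 8
  O: 2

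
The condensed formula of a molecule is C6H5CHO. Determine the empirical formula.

C7H6O

Atom tally by fragment:
  benzene ring core → C:6 H:6
  (− 1 ring H displaced by substituents)
  + CHO → C:1 H:1 O:1
Element totals:
  C: 7
  H: 6
  O: 1
Molecular formula: C7H6O.
gcd of subscripts (7, 6, 1) = 1, so the empirical formula equals the molecular formula.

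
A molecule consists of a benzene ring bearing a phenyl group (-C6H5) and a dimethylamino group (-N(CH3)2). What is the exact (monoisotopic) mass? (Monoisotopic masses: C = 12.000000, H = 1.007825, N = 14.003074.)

Atom tally by fragment:
  benzene ring core → C:6 H:6
  (− 2 ring H displaced by substituents)
  + C6H5 → C:6 H:5
  + N(CH3)2 → N:1 C:2 H:6
Element totals:
  C: 14
  H: 15
  N: 1
Molecular formula: C14H15N.
  M = 14(12.0) + 15(1.007825) + 14.003074
    = 168.000000 + 15.117375 + 14.003074 = 197.120449

197.1204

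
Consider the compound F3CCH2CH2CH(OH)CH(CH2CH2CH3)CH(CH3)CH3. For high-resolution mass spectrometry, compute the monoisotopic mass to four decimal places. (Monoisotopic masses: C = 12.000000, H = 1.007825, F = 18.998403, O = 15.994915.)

226.1544

Atom tally by fragment:
  F3CCH2 → C:2 H:2 F:3
  CH2 → C:1 H:2
  CH(OH) → C:1 H:2 O:1
  CH(CH2CH2CH3) → C:4 H:8
  CH(CH3) → C:2 H:4
  CH3 → C:1 H:3
Element totals:
  C: 11
  H: 21
  F: 3
  O: 1
Molecular formula: C11H21F3O.
  M = 11(12.0) + 21(1.007825) + 3(18.998403) + 15.994915
    = 132.000000 + 21.164325 + 56.995209 + 15.994915 = 226.154449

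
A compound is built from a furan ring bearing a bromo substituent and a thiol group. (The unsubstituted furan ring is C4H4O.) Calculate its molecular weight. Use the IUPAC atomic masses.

179.03 g/mol

Atom tally by fragment:
  furan ring core → C:4 H:4 O:1
  (− 2 ring H displaced by substituents)
  + Br → Br:1
  + SH → S:1 H:1
Element totals:
  C: 4
  H: 3
  Br: 1
  O: 1
  S: 1
Molecular formula: C4H3BrOS.
  M = 4(12.011) + 3(1.008) + 79.904 + 15.999 + 32.06
    = 48.044 + 3.024 + 79.904 + 15.999 + 32.060 = 179.031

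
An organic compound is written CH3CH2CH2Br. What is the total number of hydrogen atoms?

Atom tally by fragment:
  CH3 → C:1 H:3
  CH2 → C:1 H:2
  CH2Br → C:1 H:2 Br:1
Element totals:
  C: 3
  H: 7
  Br: 1

7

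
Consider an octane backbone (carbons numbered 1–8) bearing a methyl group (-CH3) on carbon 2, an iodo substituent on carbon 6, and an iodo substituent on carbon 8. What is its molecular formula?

Atom tally by fragment:
  CH3 → C:1 H:3
  CH(CH3) → C:2 H:4
  CH2 → C:1 H:2
  CH2 → C:1 H:2
  CH2 → C:1 H:2
  CH(I) → C:1 H:1 I:1
  CH2 → C:1 H:2
  CH2I → C:1 H:2 I:1
Element totals:
  C: 9
  H: 18
  I: 2

C9H18I2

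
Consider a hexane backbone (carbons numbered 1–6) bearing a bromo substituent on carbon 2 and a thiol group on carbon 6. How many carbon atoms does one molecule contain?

Atom tally by fragment:
  CH3 → C:1 H:3
  CH(Br) → C:1 H:1 Br:1
  CH2 → C:1 H:2
  CH2 → C:1 H:2
  CH2 → C:1 H:2
  CH2SH → C:1 H:3 S:1
Element totals:
  C: 6
  H: 13
  Br: 1
  S: 1

6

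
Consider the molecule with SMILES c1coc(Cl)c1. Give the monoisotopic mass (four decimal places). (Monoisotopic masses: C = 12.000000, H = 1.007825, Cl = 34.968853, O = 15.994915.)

Atom tally by fragment:
  furan ring core → C:4 H:4 O:1
  (− 1 ring H displaced by substituents)
  + Cl → Cl:1
Element totals:
  C: 4
  H: 3
  Cl: 1
  O: 1
Molecular formula: C4H3ClO.
  M = 4(12.0) + 3(1.007825) + 34.968853 + 15.994915
    = 48.000000 + 3.023475 + 34.968853 + 15.994915 = 101.987243

101.9872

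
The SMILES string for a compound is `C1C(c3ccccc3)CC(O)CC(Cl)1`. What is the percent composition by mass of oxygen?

Atom tally by fragment:
  cyclohexane ring core → C:6 H:12
  (− 3 ring H displaced by substituents)
  + C6H5 → C:6 H:5
  + OH → O:1 H:1
  + Cl → Cl:1
Element totals:
  C: 12
  H: 15
  Cl: 1
  O: 1
Molecular formula: C12H15ClO.
Molar mass = 210.701 g/mol.
Mass from O: 1 × 15.999 = 15.999 g/mol.
%O = 15.999 / 210.701 × 100 = 7.59%.

7.59%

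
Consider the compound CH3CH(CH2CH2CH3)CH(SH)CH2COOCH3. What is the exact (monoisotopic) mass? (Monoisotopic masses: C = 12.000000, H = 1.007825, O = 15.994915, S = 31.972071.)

190.1028

Element totals:
  C: 9
  H: 18
  O: 2
  S: 1
Molecular formula: C9H18O2S.
  M = 9(12.0) + 18(1.007825) + 2(15.994915) + 31.972071
    = 108.000000 + 18.140850 + 31.989830 + 31.972071 = 190.102751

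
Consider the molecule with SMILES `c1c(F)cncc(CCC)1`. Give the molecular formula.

C8H10FN

Atom tally by fragment:
  pyridine ring core → C:5 H:5 N:1
  (− 2 ring H displaced by substituents)
  + F → F:1
  + CH2CH2CH3 → C:3 H:7
Element totals:
  C: 8
  H: 10
  F: 1
  N: 1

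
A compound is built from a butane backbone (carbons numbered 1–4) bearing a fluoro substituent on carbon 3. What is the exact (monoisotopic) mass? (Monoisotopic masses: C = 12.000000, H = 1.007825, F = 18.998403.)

Atom tally by fragment:
  CH3 → C:1 H:3
  CH2 → C:1 H:2
  CH(F) → C:1 H:1 F:1
  CH3 → C:1 H:3
Element totals:
  C: 4
  H: 9
  F: 1
Molecular formula: C4H9F.
  M = 4(12.0) + 9(1.007825) + 18.998403
    = 48.000000 + 9.070425 + 18.998403 = 76.068828

76.0688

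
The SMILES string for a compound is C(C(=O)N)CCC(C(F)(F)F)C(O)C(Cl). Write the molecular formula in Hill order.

C8H13ClF3NO2

Atom tally by fragment:
  H2NOCCH2 → C:2 H:4 O:1 N:1
  CH2 → C:1 H:2
  CH2 → C:1 H:2
  CH(CF3) → C:2 H:1 F:3
  CH(OH) → C:1 H:2 O:1
  CH2Cl → C:1 H:2 Cl:1
Element totals:
  C: 8
  H: 13
  Cl: 1
  F: 3
  N: 1
  O: 2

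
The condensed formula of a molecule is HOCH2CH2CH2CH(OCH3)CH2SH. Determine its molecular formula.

Element totals:
  C: 6
  H: 14
  O: 2
  S: 1

C6H14O2S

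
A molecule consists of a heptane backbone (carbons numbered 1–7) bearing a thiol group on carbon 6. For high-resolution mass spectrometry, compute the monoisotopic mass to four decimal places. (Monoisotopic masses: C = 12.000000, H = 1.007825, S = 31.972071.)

132.0973

Atom tally by fragment:
  CH3 → C:1 H:3
  CH2 → C:1 H:2
  CH2 → C:1 H:2
  CH2 → C:1 H:2
  CH2 → C:1 H:2
  CH(SH) → C:1 H:2 S:1
  CH3 → C:1 H:3
Element totals:
  C: 7
  H: 16
  S: 1
Molecular formula: C7H16S.
  M = 7(12.0) + 16(1.007825) + 31.972071
    = 84.000000 + 16.125200 + 31.972071 = 132.097271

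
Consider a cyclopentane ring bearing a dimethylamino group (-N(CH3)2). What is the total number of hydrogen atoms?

Atom tally by fragment:
  cyclopentane ring core → C:5 H:10
  (− 1 ring H displaced by substituents)
  + N(CH3)2 → N:1 C:2 H:6
Element totals:
  C: 7
  H: 15
  N: 1

15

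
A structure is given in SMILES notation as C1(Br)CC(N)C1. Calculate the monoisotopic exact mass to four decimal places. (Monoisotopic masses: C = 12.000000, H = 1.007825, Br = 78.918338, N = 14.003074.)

Atom tally by fragment:
  cyclobutane ring core → C:4 H:8
  (− 2 ring H displaced by substituents)
  + Br → Br:1
  + NH2 → N:1 H:2
Element totals:
  C: 4
  H: 8
  Br: 1
  N: 1
Molecular formula: C4H8BrN.
  M = 4(12.0) + 8(1.007825) + 78.918338 + 14.003074
    = 48.000000 + 8.062600 + 78.918338 + 14.003074 = 148.984012

148.9840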